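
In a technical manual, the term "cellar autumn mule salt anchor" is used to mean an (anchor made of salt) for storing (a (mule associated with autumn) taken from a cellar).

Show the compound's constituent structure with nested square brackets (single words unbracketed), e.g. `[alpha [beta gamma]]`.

[[cellar [autumn mule]] [salt anchor]]

At the top level: head "anchor" (specifically "salt anchor"); modifier "cellar autumn mule".
"cellar autumn mule" → head "mule" (specifically "autumn mule"), modifier "cellar".
"autumn mule" → head "mule", modifier "autumn".
"salt anchor" → head "anchor", modifier "salt".
Assembled: [[cellar [autumn mule]] [salt anchor]].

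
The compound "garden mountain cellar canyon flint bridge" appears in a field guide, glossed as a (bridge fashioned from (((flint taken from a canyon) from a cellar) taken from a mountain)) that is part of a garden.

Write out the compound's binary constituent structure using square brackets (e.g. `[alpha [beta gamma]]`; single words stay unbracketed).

[garden [[mountain [cellar [canyon flint]]] bridge]]

Overall it is a kind of bridge (specifically "mountain cellar canyon flint bridge"); the modifier is "garden".
Within "mountain cellar canyon flint bridge", the head is "bridge" and the modifier is "mountain cellar canyon flint".
Within "mountain cellar canyon flint", the head is "flint" (specifically "cellar canyon flint") and the modifier is "mountain".
Within "cellar canyon flint", the head is "flint" (specifically "canyon flint") and the modifier is "cellar".
Within "canyon flint", the head is "flint" and the modifier is "canyon".
Putting it together: [garden [[mountain [cellar [canyon flint]]] bridge]].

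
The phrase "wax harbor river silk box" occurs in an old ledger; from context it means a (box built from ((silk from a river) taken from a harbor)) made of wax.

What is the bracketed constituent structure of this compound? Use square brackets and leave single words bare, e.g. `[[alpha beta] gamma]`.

At the top level: head "box" (specifically "harbor river silk box"); modifier "wax".
"harbor river silk box" → head "box", modifier "harbor river silk".
"harbor river silk" → head "silk" (specifically "river silk"), modifier "harbor".
"river silk" → head "silk", modifier "river".
So the structure is [wax [[harbor [river silk]] box]].

[wax [[harbor [river silk]] box]]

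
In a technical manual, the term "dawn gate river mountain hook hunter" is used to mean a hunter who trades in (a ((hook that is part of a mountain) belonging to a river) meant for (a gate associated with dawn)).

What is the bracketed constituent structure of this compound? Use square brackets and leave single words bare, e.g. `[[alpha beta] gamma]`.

[[[dawn gate] [river [mountain hook]]] hunter]

Overall it is a kind of hunter; the modifier is "dawn gate river mountain hook".
Within "dawn gate river mountain hook", the head is "hook" (specifically "river mountain hook") and the modifier is "dawn gate".
Within "dawn gate", the head is "gate" and the modifier is "dawn".
Within "river mountain hook", the head is "hook" (specifically "mountain hook") and the modifier is "river".
Within "mountain hook", the head is "hook" and the modifier is "mountain".
Assembled: [[[dawn gate] [river [mountain hook]]] hunter].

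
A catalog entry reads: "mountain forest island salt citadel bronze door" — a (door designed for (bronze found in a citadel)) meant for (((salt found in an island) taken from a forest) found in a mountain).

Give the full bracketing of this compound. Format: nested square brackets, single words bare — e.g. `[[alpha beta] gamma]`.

Overall it is a kind of door (specifically "citadel bronze door"); the modifier is "mountain forest island salt".
Within "mountain forest island salt", the head is "salt" (specifically "forest island salt") and the modifier is "mountain".
Within "forest island salt", the head is "salt" (specifically "island salt") and the modifier is "forest".
Within "island salt", the head is "salt" and the modifier is "island".
Within "citadel bronze door", the head is "door" and the modifier is "citadel bronze".
Within "citadel bronze", the head is "bronze" and the modifier is "citadel".
Putting it together: [[mountain [forest [island salt]]] [[citadel bronze] door]].

[[mountain [forest [island salt]]] [[citadel bronze] door]]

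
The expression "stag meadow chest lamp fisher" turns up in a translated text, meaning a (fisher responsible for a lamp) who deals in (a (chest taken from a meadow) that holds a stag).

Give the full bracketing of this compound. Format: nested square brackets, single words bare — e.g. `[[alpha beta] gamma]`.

[[stag [meadow chest]] [lamp fisher]]

Whole compound: head "fisher" (specifically "lamp fisher"), modifier "stag meadow chest".
"stag meadow chest" → head "chest" (specifically "meadow chest"), modifier "stag".
"meadow chest" → head "chest", modifier "meadow".
"lamp fisher" → head "fisher", modifier "lamp".
Assembled: [[stag [meadow chest]] [lamp fisher]].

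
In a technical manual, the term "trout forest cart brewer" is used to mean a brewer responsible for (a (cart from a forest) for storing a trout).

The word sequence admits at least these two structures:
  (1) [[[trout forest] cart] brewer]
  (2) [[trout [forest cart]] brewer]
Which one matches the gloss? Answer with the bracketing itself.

The paraphrase's head is the "brewer" part ("brewer"); its modifier is "trout forest cart".
That top-level split, carried through the inner groups, gives [[trout [forest cart]] brewer].

[[trout [forest cart]] brewer]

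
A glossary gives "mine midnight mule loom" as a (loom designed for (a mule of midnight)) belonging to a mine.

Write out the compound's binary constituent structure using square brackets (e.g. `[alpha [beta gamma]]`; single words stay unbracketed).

Whole compound: head "loom" (specifically "midnight mule loom"), modifier "mine".
"midnight mule loom" → head "loom", modifier "midnight mule".
"midnight mule" → head "mule", modifier "midnight".
Assembled: [mine [[midnight mule] loom]].

[mine [[midnight mule] loom]]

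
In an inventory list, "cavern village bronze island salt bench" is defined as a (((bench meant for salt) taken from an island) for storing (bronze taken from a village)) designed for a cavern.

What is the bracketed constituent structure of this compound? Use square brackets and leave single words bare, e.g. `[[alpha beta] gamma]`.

The outermost head in the paraphrase is "bench" (specifically "village bronze island salt bench"), modified by "cavern".
Within "village bronze island salt bench", the head is "bench" (specifically "island salt bench") and the modifier is "village bronze".
Within "village bronze", the head is "bronze" and the modifier is "village".
Within "island salt bench", the head is "bench" (specifically "salt bench") and the modifier is "island".
Within "salt bench", the head is "bench" and the modifier is "salt".
So the structure is [cavern [[village bronze] [island [salt bench]]]].

[cavern [[village bronze] [island [salt bench]]]]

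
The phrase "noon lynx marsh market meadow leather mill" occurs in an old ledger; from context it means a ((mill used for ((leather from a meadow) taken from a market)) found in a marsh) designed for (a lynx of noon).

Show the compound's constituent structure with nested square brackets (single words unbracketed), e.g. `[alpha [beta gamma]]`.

[[noon lynx] [marsh [[market [meadow leather]] mill]]]

Whole compound: head "mill" (specifically "marsh market meadow leather mill"), modifier "noon lynx".
"noon lynx" → head "lynx", modifier "noon".
"marsh market meadow leather mill" → head "mill" (specifically "market meadow leather mill"), modifier "marsh".
"market meadow leather mill" → head "mill", modifier "market meadow leather".
"market meadow leather" → head "leather" (specifically "meadow leather"), modifier "market".
"meadow leather" → head "leather", modifier "meadow".
Putting it together: [[noon lynx] [marsh [[market [meadow leather]] mill]]].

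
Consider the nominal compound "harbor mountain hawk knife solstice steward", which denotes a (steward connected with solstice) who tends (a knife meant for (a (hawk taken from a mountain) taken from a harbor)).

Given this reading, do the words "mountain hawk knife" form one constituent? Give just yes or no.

no

The top-level split is [harbor mountain hawk knife] [solstice steward]; the full structure is [[[harbor [mountain hawk]] knife] [solstice steward]].
"mountain hawk knife" straddles a constituent boundary, so it is not a single unit.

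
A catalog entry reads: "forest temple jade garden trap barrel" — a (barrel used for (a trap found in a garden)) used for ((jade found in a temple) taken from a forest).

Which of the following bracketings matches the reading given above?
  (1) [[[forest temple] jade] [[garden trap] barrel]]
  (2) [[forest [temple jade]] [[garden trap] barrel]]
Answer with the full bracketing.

The paraphrase's head is the "barrel" part ("garden trap barrel"); its modifier is "forest temple jade".
That top-level split, carried through the inner groups, gives [[forest [temple jade]] [[garden trap] barrel]].

[[forest [temple jade]] [[garden trap] barrel]]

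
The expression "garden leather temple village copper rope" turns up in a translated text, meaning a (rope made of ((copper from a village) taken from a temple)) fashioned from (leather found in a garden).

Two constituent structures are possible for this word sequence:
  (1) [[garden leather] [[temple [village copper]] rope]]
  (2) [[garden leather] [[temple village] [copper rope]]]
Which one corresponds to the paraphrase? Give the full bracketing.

[[garden leather] [[temple [village copper]] rope]]

The paraphrase's head is the "rope" part ("temple village copper rope"); its modifier is "garden leather".
That top-level split, carried through the inner groups, gives [[garden leather] [[temple [village copper]] rope]].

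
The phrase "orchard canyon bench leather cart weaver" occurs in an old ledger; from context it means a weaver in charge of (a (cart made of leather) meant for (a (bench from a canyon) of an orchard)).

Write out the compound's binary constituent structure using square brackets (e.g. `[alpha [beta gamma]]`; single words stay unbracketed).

[[[orchard [canyon bench]] [leather cart]] weaver]

Whole compound: head "weaver", modifier "orchard canyon bench leather cart".
Within "orchard canyon bench leather cart", the head is "cart" (specifically "leather cart") and the modifier is "orchard canyon bench".
Within "orchard canyon bench", the head is "bench" (specifically "canyon bench") and the modifier is "orchard".
Within "canyon bench", the head is "bench" and the modifier is "canyon".
Within "leather cart", the head is "cart" and the modifier is "leather".
So the structure is [[[orchard [canyon bench]] [leather cart]] weaver].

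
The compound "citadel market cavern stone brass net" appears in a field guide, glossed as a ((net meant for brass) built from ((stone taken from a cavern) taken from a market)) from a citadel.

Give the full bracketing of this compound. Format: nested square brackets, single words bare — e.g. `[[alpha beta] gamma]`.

Overall it is a kind of net (specifically "market cavern stone brass net"); the modifier is "citadel".
"market cavern stone brass net" → head "net" (specifically "brass net"), modifier "market cavern stone".
"market cavern stone" → head "stone" (specifically "cavern stone"), modifier "market".
"cavern stone" → head "stone", modifier "cavern".
"brass net" → head "net", modifier "brass".
Assembled: [citadel [[market [cavern stone]] [brass net]]].

[citadel [[market [cavern stone]] [brass net]]]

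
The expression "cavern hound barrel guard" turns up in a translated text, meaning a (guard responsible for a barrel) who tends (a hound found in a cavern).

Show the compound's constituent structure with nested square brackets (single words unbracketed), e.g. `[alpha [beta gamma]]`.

[[cavern hound] [barrel guard]]

At the top level: head "guard" (specifically "barrel guard"); modifier "cavern hound".
Inside "cavern hound": head "hound", modifier "cavern".
Inside "barrel guard": head "guard", modifier "barrel".
So the structure is [[cavern hound] [barrel guard]].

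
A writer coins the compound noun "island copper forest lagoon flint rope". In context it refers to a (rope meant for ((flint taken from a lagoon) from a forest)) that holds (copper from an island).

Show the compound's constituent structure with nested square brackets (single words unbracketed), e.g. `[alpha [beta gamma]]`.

The outermost head in the paraphrase is "rope" (specifically "forest lagoon flint rope"), modified by "island copper".
"island copper" → head "copper", modifier "island".
"forest lagoon flint rope" → head "rope", modifier "forest lagoon flint".
"forest lagoon flint" → head "flint" (specifically "lagoon flint"), modifier "forest".
"lagoon flint" → head "flint", modifier "lagoon".
Putting it together: [[island copper] [[forest [lagoon flint]] rope]].

[[island copper] [[forest [lagoon flint]] rope]]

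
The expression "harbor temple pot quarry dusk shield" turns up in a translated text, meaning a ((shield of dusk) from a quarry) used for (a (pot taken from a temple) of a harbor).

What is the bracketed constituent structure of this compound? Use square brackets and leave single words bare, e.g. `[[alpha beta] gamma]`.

[[harbor [temple pot]] [quarry [dusk shield]]]

The outermost head in the paraphrase is "shield" (specifically "quarry dusk shield"), modified by "harbor temple pot".
"harbor temple pot" → head "pot" (specifically "temple pot"), modifier "harbor".
"temple pot" → head "pot", modifier "temple".
"quarry dusk shield" → head "shield" (specifically "dusk shield"), modifier "quarry".
"dusk shield" → head "shield", modifier "dusk".
Assembled: [[harbor [temple pot]] [quarry [dusk shield]]].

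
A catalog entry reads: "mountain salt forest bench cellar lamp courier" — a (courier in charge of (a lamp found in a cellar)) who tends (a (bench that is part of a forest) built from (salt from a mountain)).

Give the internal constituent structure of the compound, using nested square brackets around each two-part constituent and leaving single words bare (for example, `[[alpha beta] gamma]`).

At the top level: head "courier" (specifically "cellar lamp courier"); modifier "mountain salt forest bench".
Inside "mountain salt forest bench": head "bench" (specifically "forest bench"), modifier "mountain salt".
Inside "mountain salt": head "salt", modifier "mountain".
Inside "forest bench": head "bench", modifier "forest".
Inside "cellar lamp courier": head "courier", modifier "cellar lamp".
Inside "cellar lamp": head "lamp", modifier "cellar".
Assembled: [[[mountain salt] [forest bench]] [[cellar lamp] courier]].

[[[mountain salt] [forest bench]] [[cellar lamp] courier]]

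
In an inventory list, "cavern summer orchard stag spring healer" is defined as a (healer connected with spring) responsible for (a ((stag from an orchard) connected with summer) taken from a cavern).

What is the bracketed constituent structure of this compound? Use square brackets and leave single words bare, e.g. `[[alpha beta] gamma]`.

Whole compound: head "healer" (specifically "spring healer"), modifier "cavern summer orchard stag".
Within "cavern summer orchard stag", the head is "stag" (specifically "summer orchard stag") and the modifier is "cavern".
Within "summer orchard stag", the head is "stag" (specifically "orchard stag") and the modifier is "summer".
Within "orchard stag", the head is "stag" and the modifier is "orchard".
Within "spring healer", the head is "healer" and the modifier is "spring".
Putting it together: [[cavern [summer [orchard stag]]] [spring healer]].

[[cavern [summer [orchard stag]]] [spring healer]]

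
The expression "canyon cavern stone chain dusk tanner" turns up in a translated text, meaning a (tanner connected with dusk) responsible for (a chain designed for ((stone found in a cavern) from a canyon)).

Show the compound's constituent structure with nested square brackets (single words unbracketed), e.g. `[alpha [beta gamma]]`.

[[[canyon [cavern stone]] chain] [dusk tanner]]

At the top level: head "tanner" (specifically "dusk tanner"); modifier "canyon cavern stone chain".
"canyon cavern stone chain" → head "chain", modifier "canyon cavern stone".
"canyon cavern stone" → head "stone" (specifically "cavern stone"), modifier "canyon".
"cavern stone" → head "stone", modifier "cavern".
"dusk tanner" → head "tanner", modifier "dusk".
Assembled: [[[canyon [cavern stone]] chain] [dusk tanner]].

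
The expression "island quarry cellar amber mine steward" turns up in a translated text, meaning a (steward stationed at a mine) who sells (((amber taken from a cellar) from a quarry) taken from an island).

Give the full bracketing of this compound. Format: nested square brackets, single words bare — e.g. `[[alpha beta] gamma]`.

At the top level: head "steward" (specifically "mine steward"); modifier "island quarry cellar amber".
Inside "island quarry cellar amber": head "amber" (specifically "quarry cellar amber"), modifier "island".
Inside "quarry cellar amber": head "amber" (specifically "cellar amber"), modifier "quarry".
Inside "cellar amber": head "amber", modifier "cellar".
Inside "mine steward": head "steward", modifier "mine".
Putting it together: [[island [quarry [cellar amber]]] [mine steward]].

[[island [quarry [cellar amber]]] [mine steward]]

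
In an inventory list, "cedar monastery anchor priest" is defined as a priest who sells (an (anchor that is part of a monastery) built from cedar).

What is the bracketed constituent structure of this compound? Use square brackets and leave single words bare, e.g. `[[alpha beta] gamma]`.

Overall it is a kind of priest; the modifier is "cedar monastery anchor".
Within "cedar monastery anchor", the head is "anchor" (specifically "monastery anchor") and the modifier is "cedar".
Within "monastery anchor", the head is "anchor" and the modifier is "monastery".
So the structure is [[cedar [monastery anchor]] priest].

[[cedar [monastery anchor]] priest]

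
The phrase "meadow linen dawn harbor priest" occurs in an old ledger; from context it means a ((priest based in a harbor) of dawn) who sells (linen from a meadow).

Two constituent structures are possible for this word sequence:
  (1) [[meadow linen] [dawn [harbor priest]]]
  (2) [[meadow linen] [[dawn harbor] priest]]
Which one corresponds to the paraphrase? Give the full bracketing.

[[meadow linen] [dawn [harbor priest]]]

The paraphrase's head is the "priest" part ("dawn harbor priest"); its modifier is "meadow linen".
That top-level split, carried through the inner groups, gives [[meadow linen] [dawn [harbor priest]]].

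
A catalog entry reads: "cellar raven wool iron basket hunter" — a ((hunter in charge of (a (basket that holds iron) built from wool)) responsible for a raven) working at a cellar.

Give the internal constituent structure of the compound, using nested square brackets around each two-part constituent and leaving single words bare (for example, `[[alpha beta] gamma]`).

Overall it is a kind of hunter (specifically "raven wool iron basket hunter"); the modifier is "cellar".
"raven wool iron basket hunter" → head "hunter" (specifically "wool iron basket hunter"), modifier "raven".
"wool iron basket hunter" → head "hunter", modifier "wool iron basket".
"wool iron basket" → head "basket" (specifically "iron basket"), modifier "wool".
"iron basket" → head "basket", modifier "iron".
So the structure is [cellar [raven [[wool [iron basket]] hunter]]].

[cellar [raven [[wool [iron basket]] hunter]]]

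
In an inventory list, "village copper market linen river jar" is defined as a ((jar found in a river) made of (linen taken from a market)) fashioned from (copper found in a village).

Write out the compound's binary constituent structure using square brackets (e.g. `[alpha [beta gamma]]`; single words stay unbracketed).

Whole compound: head "jar" (specifically "market linen river jar"), modifier "village copper".
Inside "village copper": head "copper", modifier "village".
Inside "market linen river jar": head "jar" (specifically "river jar"), modifier "market linen".
Inside "market linen": head "linen", modifier "market".
Inside "river jar": head "jar", modifier "river".
Putting it together: [[village copper] [[market linen] [river jar]]].

[[village copper] [[market linen] [river jar]]]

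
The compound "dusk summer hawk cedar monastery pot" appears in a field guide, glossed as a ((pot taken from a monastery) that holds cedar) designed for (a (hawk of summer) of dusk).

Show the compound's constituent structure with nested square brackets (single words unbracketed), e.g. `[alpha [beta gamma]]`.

Overall it is a kind of pot (specifically "cedar monastery pot"); the modifier is "dusk summer hawk".
"dusk summer hawk" → head "hawk" (specifically "summer hawk"), modifier "dusk".
"summer hawk" → head "hawk", modifier "summer".
"cedar monastery pot" → head "pot" (specifically "monastery pot"), modifier "cedar".
"monastery pot" → head "pot", modifier "monastery".
So the structure is [[dusk [summer hawk]] [cedar [monastery pot]]].

[[dusk [summer hawk]] [cedar [monastery pot]]]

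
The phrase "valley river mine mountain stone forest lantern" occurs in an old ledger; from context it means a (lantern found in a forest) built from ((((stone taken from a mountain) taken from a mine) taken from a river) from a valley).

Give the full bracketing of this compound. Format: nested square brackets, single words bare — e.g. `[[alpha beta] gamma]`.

[[valley [river [mine [mountain stone]]]] [forest lantern]]

At the top level: head "lantern" (specifically "forest lantern"); modifier "valley river mine mountain stone".
Inside "valley river mine mountain stone": head "stone" (specifically "river mine mountain stone"), modifier "valley".
Inside "river mine mountain stone": head "stone" (specifically "mine mountain stone"), modifier "river".
Inside "mine mountain stone": head "stone" (specifically "mountain stone"), modifier "mine".
Inside "mountain stone": head "stone", modifier "mountain".
Inside "forest lantern": head "lantern", modifier "forest".
Putting it together: [[valley [river [mine [mountain stone]]]] [forest lantern]].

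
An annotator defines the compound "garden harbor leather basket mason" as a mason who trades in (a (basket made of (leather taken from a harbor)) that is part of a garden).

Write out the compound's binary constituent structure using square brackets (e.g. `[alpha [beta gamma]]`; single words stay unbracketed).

[[garden [[harbor leather] basket]] mason]

At the top level: head "mason"; modifier "garden harbor leather basket".
Within "garden harbor leather basket", the head is "basket" (specifically "harbor leather basket") and the modifier is "garden".
Within "harbor leather basket", the head is "basket" and the modifier is "harbor leather".
Within "harbor leather", the head is "leather" and the modifier is "harbor".
So the structure is [[garden [[harbor leather] basket]] mason].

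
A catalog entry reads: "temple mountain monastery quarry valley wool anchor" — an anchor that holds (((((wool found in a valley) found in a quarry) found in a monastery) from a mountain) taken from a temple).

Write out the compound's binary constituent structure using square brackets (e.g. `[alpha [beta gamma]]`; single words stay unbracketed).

Whole compound: head "anchor", modifier "temple mountain monastery quarry valley wool".
Inside "temple mountain monastery quarry valley wool": head "wool" (specifically "mountain monastery quarry valley wool"), modifier "temple".
Inside "mountain monastery quarry valley wool": head "wool" (specifically "monastery quarry valley wool"), modifier "mountain".
Inside "monastery quarry valley wool": head "wool" (specifically "quarry valley wool"), modifier "monastery".
Inside "quarry valley wool": head "wool" (specifically "valley wool"), modifier "quarry".
Inside "valley wool": head "wool", modifier "valley".
So the structure is [[temple [mountain [monastery [quarry [valley wool]]]]] anchor].

[[temple [mountain [monastery [quarry [valley wool]]]]] anchor]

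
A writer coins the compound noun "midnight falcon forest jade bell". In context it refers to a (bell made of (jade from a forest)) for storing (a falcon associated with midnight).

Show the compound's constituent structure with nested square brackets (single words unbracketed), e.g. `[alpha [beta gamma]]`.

At the top level: head "bell" (specifically "forest jade bell"); modifier "midnight falcon".
"midnight falcon" → head "falcon", modifier "midnight".
"forest jade bell" → head "bell", modifier "forest jade".
"forest jade" → head "jade", modifier "forest".
Assembled: [[midnight falcon] [[forest jade] bell]].

[[midnight falcon] [[forest jade] bell]]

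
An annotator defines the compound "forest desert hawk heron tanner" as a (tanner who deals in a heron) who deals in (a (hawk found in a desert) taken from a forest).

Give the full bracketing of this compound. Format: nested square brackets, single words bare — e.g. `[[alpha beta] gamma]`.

[[forest [desert hawk]] [heron tanner]]

At the top level: head "tanner" (specifically "heron tanner"); modifier "forest desert hawk".
"forest desert hawk" → head "hawk" (specifically "desert hawk"), modifier "forest".
"desert hawk" → head "hawk", modifier "desert".
"heron tanner" → head "tanner", modifier "heron".
Assembled: [[forest [desert hawk]] [heron tanner]].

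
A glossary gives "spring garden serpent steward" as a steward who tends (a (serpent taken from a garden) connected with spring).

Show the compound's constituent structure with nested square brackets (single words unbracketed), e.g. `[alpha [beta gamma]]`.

[[spring [garden serpent]] steward]

Whole compound: head "steward", modifier "spring garden serpent".
"spring garden serpent" → head "serpent" (specifically "garden serpent"), modifier "spring".
"garden serpent" → head "serpent", modifier "garden".
So the structure is [[spring [garden serpent]] steward].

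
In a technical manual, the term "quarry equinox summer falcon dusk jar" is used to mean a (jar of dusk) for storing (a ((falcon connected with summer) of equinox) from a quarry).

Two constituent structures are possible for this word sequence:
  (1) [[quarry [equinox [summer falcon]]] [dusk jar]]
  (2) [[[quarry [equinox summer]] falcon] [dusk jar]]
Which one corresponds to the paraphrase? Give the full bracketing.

[[quarry [equinox [summer falcon]]] [dusk jar]]

The paraphrase's head is the "jar" part ("dusk jar"); its modifier is "quarry equinox summer falcon".
That top-level split, carried through the inner groups, gives [[quarry [equinox [summer falcon]]] [dusk jar]].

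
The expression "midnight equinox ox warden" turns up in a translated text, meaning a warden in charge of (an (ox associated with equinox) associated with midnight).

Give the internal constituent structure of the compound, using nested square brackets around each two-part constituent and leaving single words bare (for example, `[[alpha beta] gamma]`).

[[midnight [equinox ox]] warden]

Whole compound: head "warden", modifier "midnight equinox ox".
"midnight equinox ox" → head "ox" (specifically "equinox ox"), modifier "midnight".
"equinox ox" → head "ox", modifier "equinox".
Putting it together: [[midnight [equinox ox]] warden].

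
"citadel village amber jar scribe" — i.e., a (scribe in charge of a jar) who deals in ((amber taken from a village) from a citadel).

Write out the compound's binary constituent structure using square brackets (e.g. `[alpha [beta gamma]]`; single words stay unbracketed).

[[citadel [village amber]] [jar scribe]]

At the top level: head "scribe" (specifically "jar scribe"); modifier "citadel village amber".
Within "citadel village amber", the head is "amber" (specifically "village amber") and the modifier is "citadel".
Within "village amber", the head is "amber" and the modifier is "village".
Within "jar scribe", the head is "scribe" and the modifier is "jar".
Assembled: [[citadel [village amber]] [jar scribe]].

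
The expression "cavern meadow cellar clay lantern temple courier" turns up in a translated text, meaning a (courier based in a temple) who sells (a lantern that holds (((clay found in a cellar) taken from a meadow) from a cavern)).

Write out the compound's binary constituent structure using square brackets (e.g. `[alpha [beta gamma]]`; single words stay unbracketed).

[[[cavern [meadow [cellar clay]]] lantern] [temple courier]]

The outermost head in the paraphrase is "courier" (specifically "temple courier"), modified by "cavern meadow cellar clay lantern".
"cavern meadow cellar clay lantern" → head "lantern", modifier "cavern meadow cellar clay".
"cavern meadow cellar clay" → head "clay" (specifically "meadow cellar clay"), modifier "cavern".
"meadow cellar clay" → head "clay" (specifically "cellar clay"), modifier "meadow".
"cellar clay" → head "clay", modifier "cellar".
"temple courier" → head "courier", modifier "temple".
So the structure is [[[cavern [meadow [cellar clay]]] lantern] [temple courier]].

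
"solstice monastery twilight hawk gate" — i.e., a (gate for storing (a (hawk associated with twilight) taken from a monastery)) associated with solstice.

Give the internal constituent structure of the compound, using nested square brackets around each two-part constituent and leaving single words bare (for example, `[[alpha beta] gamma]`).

[solstice [[monastery [twilight hawk]] gate]]

The outermost head in the paraphrase is "gate" (specifically "monastery twilight hawk gate"), modified by "solstice".
Inside "monastery twilight hawk gate": head "gate", modifier "monastery twilight hawk".
Inside "monastery twilight hawk": head "hawk" (specifically "twilight hawk"), modifier "monastery".
Inside "twilight hawk": head "hawk", modifier "twilight".
So the structure is [solstice [[monastery [twilight hawk]] gate]].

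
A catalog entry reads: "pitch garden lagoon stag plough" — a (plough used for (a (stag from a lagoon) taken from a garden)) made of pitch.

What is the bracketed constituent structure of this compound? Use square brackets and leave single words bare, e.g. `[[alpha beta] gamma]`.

[pitch [[garden [lagoon stag]] plough]]

Whole compound: head "plough" (specifically "garden lagoon stag plough"), modifier "pitch".
Within "garden lagoon stag plough", the head is "plough" and the modifier is "garden lagoon stag".
Within "garden lagoon stag", the head is "stag" (specifically "lagoon stag") and the modifier is "garden".
Within "lagoon stag", the head is "stag" and the modifier is "lagoon".
So the structure is [pitch [[garden [lagoon stag]] plough]].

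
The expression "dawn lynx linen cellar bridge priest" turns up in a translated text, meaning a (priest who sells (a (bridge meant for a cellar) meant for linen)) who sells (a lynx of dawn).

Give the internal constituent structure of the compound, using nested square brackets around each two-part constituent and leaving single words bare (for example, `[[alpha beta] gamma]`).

The outermost head in the paraphrase is "priest" (specifically "linen cellar bridge priest"), modified by "dawn lynx".
"dawn lynx" → head "lynx", modifier "dawn".
"linen cellar bridge priest" → head "priest", modifier "linen cellar bridge".
"linen cellar bridge" → head "bridge" (specifically "cellar bridge"), modifier "linen".
"cellar bridge" → head "bridge", modifier "cellar".
Assembled: [[dawn lynx] [[linen [cellar bridge]] priest]].

[[dawn lynx] [[linen [cellar bridge]] priest]]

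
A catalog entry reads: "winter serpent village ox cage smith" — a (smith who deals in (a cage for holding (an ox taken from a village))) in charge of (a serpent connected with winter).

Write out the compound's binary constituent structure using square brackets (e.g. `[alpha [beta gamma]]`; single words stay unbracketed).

The outermost head in the paraphrase is "smith" (specifically "village ox cage smith"), modified by "winter serpent".
Inside "winter serpent": head "serpent", modifier "winter".
Inside "village ox cage smith": head "smith", modifier "village ox cage".
Inside "village ox cage": head "cage", modifier "village ox".
Inside "village ox": head "ox", modifier "village".
So the structure is [[winter serpent] [[[village ox] cage] smith]].

[[winter serpent] [[[village ox] cage] smith]]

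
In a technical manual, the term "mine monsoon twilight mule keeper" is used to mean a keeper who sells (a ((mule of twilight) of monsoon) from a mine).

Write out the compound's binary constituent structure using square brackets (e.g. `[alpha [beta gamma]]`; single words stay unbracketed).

Whole compound: head "keeper", modifier "mine monsoon twilight mule".
Inside "mine monsoon twilight mule": head "mule" (specifically "monsoon twilight mule"), modifier "mine".
Inside "monsoon twilight mule": head "mule" (specifically "twilight mule"), modifier "monsoon".
Inside "twilight mule": head "mule", modifier "twilight".
Putting it together: [[mine [monsoon [twilight mule]]] keeper].

[[mine [monsoon [twilight mule]]] keeper]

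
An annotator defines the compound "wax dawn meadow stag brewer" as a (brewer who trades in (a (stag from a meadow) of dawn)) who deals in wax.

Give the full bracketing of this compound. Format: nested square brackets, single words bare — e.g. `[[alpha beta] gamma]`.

[wax [[dawn [meadow stag]] brewer]]

Whole compound: head "brewer" (specifically "dawn meadow stag brewer"), modifier "wax".
Within "dawn meadow stag brewer", the head is "brewer" and the modifier is "dawn meadow stag".
Within "dawn meadow stag", the head is "stag" (specifically "meadow stag") and the modifier is "dawn".
Within "meadow stag", the head is "stag" and the modifier is "meadow".
Putting it together: [wax [[dawn [meadow stag]] brewer]].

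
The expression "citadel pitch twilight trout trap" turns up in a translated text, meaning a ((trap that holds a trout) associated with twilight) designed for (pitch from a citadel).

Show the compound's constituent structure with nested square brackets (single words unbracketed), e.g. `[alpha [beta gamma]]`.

Overall it is a kind of trap (specifically "twilight trout trap"); the modifier is "citadel pitch".
Within "citadel pitch", the head is "pitch" and the modifier is "citadel".
Within "twilight trout trap", the head is "trap" (specifically "trout trap") and the modifier is "twilight".
Within "trout trap", the head is "trap" and the modifier is "trout".
Assembled: [[citadel pitch] [twilight [trout trap]]].

[[citadel pitch] [twilight [trout trap]]]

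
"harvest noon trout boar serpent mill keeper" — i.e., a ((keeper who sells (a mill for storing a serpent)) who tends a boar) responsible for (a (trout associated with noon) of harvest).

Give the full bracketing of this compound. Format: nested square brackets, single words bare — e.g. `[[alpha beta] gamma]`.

At the top level: head "keeper" (specifically "boar serpent mill keeper"); modifier "harvest noon trout".
Within "harvest noon trout", the head is "trout" (specifically "noon trout") and the modifier is "harvest".
Within "noon trout", the head is "trout" and the modifier is "noon".
Within "boar serpent mill keeper", the head is "keeper" (specifically "serpent mill keeper") and the modifier is "boar".
Within "serpent mill keeper", the head is "keeper" and the modifier is "serpent mill".
Within "serpent mill", the head is "mill" and the modifier is "serpent".
Putting it together: [[harvest [noon trout]] [boar [[serpent mill] keeper]]].

[[harvest [noon trout]] [boar [[serpent mill] keeper]]]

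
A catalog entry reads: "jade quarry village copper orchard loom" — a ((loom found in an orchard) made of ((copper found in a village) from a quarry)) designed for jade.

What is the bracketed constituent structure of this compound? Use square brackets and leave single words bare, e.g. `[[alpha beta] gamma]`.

Overall it is a kind of loom (specifically "quarry village copper orchard loom"); the modifier is "jade".
Inside "quarry village copper orchard loom": head "loom" (specifically "orchard loom"), modifier "quarry village copper".
Inside "quarry village copper": head "copper" (specifically "village copper"), modifier "quarry".
Inside "village copper": head "copper", modifier "village".
Inside "orchard loom": head "loom", modifier "orchard".
Assembled: [jade [[quarry [village copper]] [orchard loom]]].

[jade [[quarry [village copper]] [orchard loom]]]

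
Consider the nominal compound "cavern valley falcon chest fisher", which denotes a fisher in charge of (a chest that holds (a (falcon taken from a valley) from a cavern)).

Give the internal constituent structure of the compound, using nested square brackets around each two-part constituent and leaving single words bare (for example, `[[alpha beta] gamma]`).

Whole compound: head "fisher", modifier "cavern valley falcon chest".
Inside "cavern valley falcon chest": head "chest", modifier "cavern valley falcon".
Inside "cavern valley falcon": head "falcon" (specifically "valley falcon"), modifier "cavern".
Inside "valley falcon": head "falcon", modifier "valley".
So the structure is [[[cavern [valley falcon]] chest] fisher].

[[[cavern [valley falcon]] chest] fisher]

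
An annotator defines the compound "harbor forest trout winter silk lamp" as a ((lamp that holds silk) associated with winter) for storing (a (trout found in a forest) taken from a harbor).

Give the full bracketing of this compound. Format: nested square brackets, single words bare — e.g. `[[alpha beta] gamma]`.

[[harbor [forest trout]] [winter [silk lamp]]]

The outermost head in the paraphrase is "lamp" (specifically "winter silk lamp"), modified by "harbor forest trout".
"harbor forest trout" → head "trout" (specifically "forest trout"), modifier "harbor".
"forest trout" → head "trout", modifier "forest".
"winter silk lamp" → head "lamp" (specifically "silk lamp"), modifier "winter".
"silk lamp" → head "lamp", modifier "silk".
Assembled: [[harbor [forest trout]] [winter [silk lamp]]].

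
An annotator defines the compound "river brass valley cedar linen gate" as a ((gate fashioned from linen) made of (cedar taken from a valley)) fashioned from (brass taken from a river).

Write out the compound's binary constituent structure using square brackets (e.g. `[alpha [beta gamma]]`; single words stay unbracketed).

Whole compound: head "gate" (specifically "valley cedar linen gate"), modifier "river brass".
"river brass" → head "brass", modifier "river".
"valley cedar linen gate" → head "gate" (specifically "linen gate"), modifier "valley cedar".
"valley cedar" → head "cedar", modifier "valley".
"linen gate" → head "gate", modifier "linen".
Assembled: [[river brass] [[valley cedar] [linen gate]]].

[[river brass] [[valley cedar] [linen gate]]]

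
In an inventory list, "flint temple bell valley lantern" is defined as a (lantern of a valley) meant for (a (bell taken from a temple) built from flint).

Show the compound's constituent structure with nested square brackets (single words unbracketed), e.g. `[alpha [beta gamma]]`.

[[flint [temple bell]] [valley lantern]]

Overall it is a kind of lantern (specifically "valley lantern"); the modifier is "flint temple bell".
"flint temple bell" → head "bell" (specifically "temple bell"), modifier "flint".
"temple bell" → head "bell", modifier "temple".
"valley lantern" → head "lantern", modifier "valley".
Putting it together: [[flint [temple bell]] [valley lantern]].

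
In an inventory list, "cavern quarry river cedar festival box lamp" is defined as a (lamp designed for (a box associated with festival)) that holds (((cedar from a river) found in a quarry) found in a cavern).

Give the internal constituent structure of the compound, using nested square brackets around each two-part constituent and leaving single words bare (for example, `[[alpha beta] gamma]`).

[[cavern [quarry [river cedar]]] [[festival box] lamp]]

At the top level: head "lamp" (specifically "festival box lamp"); modifier "cavern quarry river cedar".
"cavern quarry river cedar" → head "cedar" (specifically "quarry river cedar"), modifier "cavern".
"quarry river cedar" → head "cedar" (specifically "river cedar"), modifier "quarry".
"river cedar" → head "cedar", modifier "river".
"festival box lamp" → head "lamp", modifier "festival box".
"festival box" → head "box", modifier "festival".
Assembled: [[cavern [quarry [river cedar]]] [[festival box] lamp]].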